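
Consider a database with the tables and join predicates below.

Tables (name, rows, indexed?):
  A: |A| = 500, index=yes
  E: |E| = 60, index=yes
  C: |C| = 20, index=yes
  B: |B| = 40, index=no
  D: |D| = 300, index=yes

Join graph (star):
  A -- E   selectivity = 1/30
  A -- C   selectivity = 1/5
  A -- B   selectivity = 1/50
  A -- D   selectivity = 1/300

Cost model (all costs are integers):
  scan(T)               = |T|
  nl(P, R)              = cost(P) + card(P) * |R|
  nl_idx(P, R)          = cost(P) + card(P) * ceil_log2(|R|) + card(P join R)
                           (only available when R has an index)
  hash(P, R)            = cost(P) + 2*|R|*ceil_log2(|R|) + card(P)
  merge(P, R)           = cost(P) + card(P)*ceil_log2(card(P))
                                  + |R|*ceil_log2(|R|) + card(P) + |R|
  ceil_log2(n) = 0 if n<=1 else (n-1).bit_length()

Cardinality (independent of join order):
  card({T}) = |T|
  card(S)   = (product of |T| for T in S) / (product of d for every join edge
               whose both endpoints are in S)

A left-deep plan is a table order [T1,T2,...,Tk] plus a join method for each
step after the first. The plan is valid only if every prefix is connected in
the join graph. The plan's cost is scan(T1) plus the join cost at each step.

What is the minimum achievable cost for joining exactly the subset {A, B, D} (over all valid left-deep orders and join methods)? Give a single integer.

4480

Selinger DP over subsets of {A,B,D}:
  {A}: scan cost=500, card=500
  {B}: scan cost=40, card=40
  {D}: scan cost=300, card=300
  {AB}: card=400; try (A,nl_idx)→800, (B,hash)→1480, (A,merge)→5320, (B,merge)→5780, (A,hash)→9080, (A,nl)→20040 …(+1); best=800 via (A,nl_idx)
  {AD}: card=500; try (A,nl_idx)→3500, (D,nl_idx)→5500, (D,hash)→6400, (A,merge)→8300, (D,merge)→8500, (A,hash)→9600 …(+2); best=3500 via (A,nl_idx)
  {ABD}: card=400; try (B,hash)→4480, (D,nl_idx)→4800, (D,hash)→6600, (D,merge)→7800, (B,merge)→8780, (B,nl)→23500 …(+1); best=4480 via (B,hash)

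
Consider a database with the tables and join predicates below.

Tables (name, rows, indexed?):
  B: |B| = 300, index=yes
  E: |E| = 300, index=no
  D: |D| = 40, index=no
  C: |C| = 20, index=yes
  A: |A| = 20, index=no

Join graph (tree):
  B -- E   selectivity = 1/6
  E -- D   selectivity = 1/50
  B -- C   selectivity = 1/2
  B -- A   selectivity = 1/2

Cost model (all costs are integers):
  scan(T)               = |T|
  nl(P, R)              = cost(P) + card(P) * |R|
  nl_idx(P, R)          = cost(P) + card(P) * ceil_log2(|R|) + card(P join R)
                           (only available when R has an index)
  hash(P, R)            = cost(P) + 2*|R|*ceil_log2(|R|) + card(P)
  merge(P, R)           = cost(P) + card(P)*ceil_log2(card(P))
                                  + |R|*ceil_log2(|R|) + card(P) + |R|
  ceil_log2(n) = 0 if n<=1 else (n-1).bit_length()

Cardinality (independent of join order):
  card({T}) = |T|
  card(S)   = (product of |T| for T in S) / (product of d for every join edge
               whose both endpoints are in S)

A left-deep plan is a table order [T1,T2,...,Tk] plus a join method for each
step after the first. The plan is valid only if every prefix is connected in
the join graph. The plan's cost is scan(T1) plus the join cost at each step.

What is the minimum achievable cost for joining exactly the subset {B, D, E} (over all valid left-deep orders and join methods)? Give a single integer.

Selinger DP over subsets of {B,D,E}:
  {B}: scan cost=300, card=300
  {E}: scan cost=300, card=300
  {D}: scan cost=40, card=40
  {BE}: card=15000; try (E,hash)→6000, (B,hash)→6000, (E,merge)→6300, (B,merge)→6300, (B,nl_idx)→18000, (E,nl)→90300 …(+1); best=6000 via (E,hash)
  {DE}: card=240; try (D,hash)→1080, (E,merge)→3320, (D,merge)→3580, (E,hash)→5480, (E,nl)→12040, (D,nl)→12300; best=1080 via (D,hash)
  {BDE}: card=12000; try (B,merge)→6240, (B,hash)→6720, (B,nl_idx)→15240, (D,hash)→21480, (B,nl)→73080, (D,merge)→231280 …(+1); best=6240 via (B,merge)

6240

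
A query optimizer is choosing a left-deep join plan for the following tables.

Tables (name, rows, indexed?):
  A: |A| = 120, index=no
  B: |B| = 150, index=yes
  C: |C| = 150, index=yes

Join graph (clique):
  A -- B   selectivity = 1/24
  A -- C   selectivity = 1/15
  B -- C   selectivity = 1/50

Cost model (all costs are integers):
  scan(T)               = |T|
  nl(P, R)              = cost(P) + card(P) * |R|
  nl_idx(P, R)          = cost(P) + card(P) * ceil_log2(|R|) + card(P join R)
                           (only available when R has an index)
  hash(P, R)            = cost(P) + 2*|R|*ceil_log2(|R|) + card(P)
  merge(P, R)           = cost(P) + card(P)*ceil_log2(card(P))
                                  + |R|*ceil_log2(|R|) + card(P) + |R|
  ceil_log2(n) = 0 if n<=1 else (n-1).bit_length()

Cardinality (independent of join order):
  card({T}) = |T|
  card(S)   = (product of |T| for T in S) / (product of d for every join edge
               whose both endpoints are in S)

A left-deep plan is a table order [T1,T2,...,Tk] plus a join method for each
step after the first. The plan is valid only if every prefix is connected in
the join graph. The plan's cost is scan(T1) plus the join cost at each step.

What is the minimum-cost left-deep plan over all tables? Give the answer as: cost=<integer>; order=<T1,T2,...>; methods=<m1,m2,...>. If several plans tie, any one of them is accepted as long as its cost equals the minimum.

Selinger DP (subsets sized 1..n):
  {A}: scan cost=120, card=120
  {B}: scan cost=150, card=150
  {C}: scan cost=150, card=150
  {AB}: card=750; try (B,nl_idx)→1830, (A,hash)→1980, (B,merge)→2430, (A,merge)→2460, (B,hash)→2640, (B,nl)→18120 …(+1); best=1830 via (B,nl_idx)
  {AC}: card=1200; try (A,hash)→1980, (C,nl_idx)→2280, (C,merge)→2430, (A,merge)→2460, (C,hash)→2640, (C,nl)→18120 …(+1); best=1980 via (A,hash)
  {BC}: card=450; try (C,nl_idx)→1800, (B,nl_idx)→1800, (C,hash)→2700, (B,hash)→2700, (C,merge)→2850, (B,merge)→2850 …(+2); best=1800 via (C,nl_idx)
  {ABC}: card=150; try (A,hash)→3930, (C,hash)→4980, (B,hash)→5580, (A,merge)→7260, (C,nl_idx)→7980, (C,merge)→11430 …(+5); best=3930 via (A,hash)

cost=3930; order=B,C,A; methods=nl_idx,hash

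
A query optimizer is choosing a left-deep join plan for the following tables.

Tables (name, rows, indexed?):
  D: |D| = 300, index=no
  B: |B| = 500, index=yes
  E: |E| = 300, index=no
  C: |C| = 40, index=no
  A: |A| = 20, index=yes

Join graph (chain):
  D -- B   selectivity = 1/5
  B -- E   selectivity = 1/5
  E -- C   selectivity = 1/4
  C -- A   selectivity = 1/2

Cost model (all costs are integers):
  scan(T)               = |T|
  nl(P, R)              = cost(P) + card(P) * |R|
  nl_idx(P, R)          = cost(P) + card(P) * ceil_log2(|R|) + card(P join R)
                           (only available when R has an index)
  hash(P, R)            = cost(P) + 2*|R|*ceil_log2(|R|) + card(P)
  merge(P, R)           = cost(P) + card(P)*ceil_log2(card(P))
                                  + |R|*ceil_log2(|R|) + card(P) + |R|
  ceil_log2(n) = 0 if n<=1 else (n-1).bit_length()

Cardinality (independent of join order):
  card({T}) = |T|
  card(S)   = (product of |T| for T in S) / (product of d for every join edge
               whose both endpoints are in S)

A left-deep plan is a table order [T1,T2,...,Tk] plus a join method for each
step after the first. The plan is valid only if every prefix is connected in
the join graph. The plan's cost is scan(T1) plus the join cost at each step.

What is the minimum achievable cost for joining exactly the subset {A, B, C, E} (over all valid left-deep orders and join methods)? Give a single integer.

43280

Selinger DP over subsets of {A,B,C,E}:
  {B}: scan cost=500, card=500
  {E}: scan cost=300, card=300
  {C}: scan cost=40, card=40
  {A}: scan cost=20, card=20
  {BE}: card=30000; try (E,hash)→6400, (B,merge)→8300, (E,merge)→8500, (B,hash)→9600, (B,nl_idx)→33000, (B,nl)→150300 …(+1); best=6400 via (E,hash)
  {CE}: card=3000; try (C,hash)→1080, (E,merge)→3320, (C,merge)→3580, (E,hash)→5480, (E,nl)→12040, (C,nl)→12300; best=1080 via (C,hash)
  {AC}: card=400; try (A,hash)→280, (C,merge)→420, (A,merge)→440, (C,hash)→520, (A,nl_idx)→640, (C,nl)→820 …(+1); best=280 via (A,hash)
  {BCE}: card=300000; try (B,hash)→13080, (C,hash)→36880, (B,merge)→45080, (B,nl_idx)→328080, (C,merge)→486680, (C,nl)→1206400 …(+1); best=13080 via (B,hash)
  {ACE}: card=30000; try (A,hash)→4280, (E,hash)→6080, (E,merge)→7280, (A,merge)→40200, (A,nl_idx)→46080, (A,nl)→61080 …(+1); best=4280 via (A,hash)
  {ABCE}: card=3000000; try (B,hash)→43280, (A,hash)→313280, (B,merge)→489280, (B,nl_idx)→3274280, (A,nl_idx)→4513080, (A,nl)→6013080 …(+2); best=43280 via (B,hash)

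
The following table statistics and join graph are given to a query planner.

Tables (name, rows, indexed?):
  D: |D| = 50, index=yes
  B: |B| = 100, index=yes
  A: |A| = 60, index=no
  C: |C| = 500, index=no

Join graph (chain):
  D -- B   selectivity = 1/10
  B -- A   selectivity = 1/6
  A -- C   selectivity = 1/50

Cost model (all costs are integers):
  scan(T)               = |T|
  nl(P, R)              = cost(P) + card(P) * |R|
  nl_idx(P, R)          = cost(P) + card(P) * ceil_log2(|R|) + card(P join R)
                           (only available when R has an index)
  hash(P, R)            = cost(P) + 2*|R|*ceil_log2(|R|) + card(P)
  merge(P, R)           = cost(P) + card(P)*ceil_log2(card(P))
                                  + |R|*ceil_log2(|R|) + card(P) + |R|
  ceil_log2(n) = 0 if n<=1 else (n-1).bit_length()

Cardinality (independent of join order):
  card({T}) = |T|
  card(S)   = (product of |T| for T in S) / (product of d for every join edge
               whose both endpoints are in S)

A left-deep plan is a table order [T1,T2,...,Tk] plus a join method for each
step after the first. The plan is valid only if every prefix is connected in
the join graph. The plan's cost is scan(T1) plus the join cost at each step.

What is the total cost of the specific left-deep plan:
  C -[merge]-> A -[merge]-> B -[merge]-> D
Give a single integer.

163670

step 1: scan C: cost=500, card=500
step 2: join A via merge
    card(P join A) = 500*60/(50) = 600
    cost = 500 + 500*9 + 60*6 + 500 + 60 = 5920
step 3: join B via merge
    card(P join B) = 600*100/(6) = 10000
    cost = 5920 + 600*10 + 100*7 + 600 + 100 = 13320
step 4: join D via merge
    card(P join D) = 10000*50/(10) = 50000
    cost = 13320 + 10000*14 + 50*6 + 10000 + 50 = 163670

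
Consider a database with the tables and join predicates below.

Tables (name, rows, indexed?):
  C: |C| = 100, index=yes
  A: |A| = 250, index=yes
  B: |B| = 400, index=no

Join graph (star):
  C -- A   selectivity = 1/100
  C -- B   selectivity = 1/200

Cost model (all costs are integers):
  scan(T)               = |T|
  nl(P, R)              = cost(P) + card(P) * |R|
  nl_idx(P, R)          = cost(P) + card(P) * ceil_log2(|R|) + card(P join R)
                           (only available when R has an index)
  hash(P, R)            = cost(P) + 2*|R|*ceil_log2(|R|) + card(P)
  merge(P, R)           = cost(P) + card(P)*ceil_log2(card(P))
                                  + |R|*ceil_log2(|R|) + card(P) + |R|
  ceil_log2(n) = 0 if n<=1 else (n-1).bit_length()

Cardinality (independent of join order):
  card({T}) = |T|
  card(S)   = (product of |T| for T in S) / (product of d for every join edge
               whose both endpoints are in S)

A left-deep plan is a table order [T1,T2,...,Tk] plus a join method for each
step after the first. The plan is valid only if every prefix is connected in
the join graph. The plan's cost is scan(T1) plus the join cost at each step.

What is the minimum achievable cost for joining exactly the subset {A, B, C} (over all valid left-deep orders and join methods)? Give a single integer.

Selinger DP over subsets of {A,B,C}:
  {C}: scan cost=100, card=100
  {A}: scan cost=250, card=250
  {B}: scan cost=400, card=400
  {AC}: card=250; try (A,nl_idx)→1150, (C,hash)→1900, (C,nl_idx)→2250, (A,merge)→3150, (C,merge)→3300, (A,hash)→4200 …(+2); best=1150 via (A,nl_idx)
  {BC}: card=200; try (C,hash)→2200, (C,nl_idx)→3400, (B,merge)→4900, (C,merge)→5200, (B,hash)→7400, (B,nl)→40100 …(+1); best=2200 via (C,hash)
  {ABC}: card=500; try (A,nl_idx)→4300, (A,merge)→6250, (A,hash)→6400, (B,merge)→7400, (B,hash)→8600, (A,nl)→52200 …(+1); best=4300 via (A,nl_idx)

4300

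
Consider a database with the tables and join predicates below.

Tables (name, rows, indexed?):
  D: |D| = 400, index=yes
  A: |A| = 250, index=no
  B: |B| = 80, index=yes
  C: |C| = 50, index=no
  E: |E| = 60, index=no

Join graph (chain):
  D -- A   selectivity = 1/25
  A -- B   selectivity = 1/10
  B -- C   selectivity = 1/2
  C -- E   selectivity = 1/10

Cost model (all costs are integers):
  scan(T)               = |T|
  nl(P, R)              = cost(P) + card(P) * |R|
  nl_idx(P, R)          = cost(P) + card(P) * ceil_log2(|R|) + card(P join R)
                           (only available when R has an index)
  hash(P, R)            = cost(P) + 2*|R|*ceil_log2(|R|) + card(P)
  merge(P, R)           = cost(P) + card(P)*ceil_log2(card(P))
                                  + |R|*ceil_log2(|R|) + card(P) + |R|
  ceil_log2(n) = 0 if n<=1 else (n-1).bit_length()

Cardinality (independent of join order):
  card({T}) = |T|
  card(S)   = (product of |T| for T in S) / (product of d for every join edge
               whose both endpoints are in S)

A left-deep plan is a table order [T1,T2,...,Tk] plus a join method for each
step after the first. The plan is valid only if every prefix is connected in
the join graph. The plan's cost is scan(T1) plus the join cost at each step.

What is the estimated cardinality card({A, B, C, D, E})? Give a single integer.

Tables in S: A(250), B(80), C(50), D(400), E(60)
Edges inside S: D-A(d=25), A-B(d=10), B-C(d=2), C-E(d=10)
numerator = 250 * 80 * 50 * 400 * 60 = 24000000000
denominator = 25 * 10 * 2 * 10 = 5000
card(S) = 24000000000 / 5000 = 4800000

4800000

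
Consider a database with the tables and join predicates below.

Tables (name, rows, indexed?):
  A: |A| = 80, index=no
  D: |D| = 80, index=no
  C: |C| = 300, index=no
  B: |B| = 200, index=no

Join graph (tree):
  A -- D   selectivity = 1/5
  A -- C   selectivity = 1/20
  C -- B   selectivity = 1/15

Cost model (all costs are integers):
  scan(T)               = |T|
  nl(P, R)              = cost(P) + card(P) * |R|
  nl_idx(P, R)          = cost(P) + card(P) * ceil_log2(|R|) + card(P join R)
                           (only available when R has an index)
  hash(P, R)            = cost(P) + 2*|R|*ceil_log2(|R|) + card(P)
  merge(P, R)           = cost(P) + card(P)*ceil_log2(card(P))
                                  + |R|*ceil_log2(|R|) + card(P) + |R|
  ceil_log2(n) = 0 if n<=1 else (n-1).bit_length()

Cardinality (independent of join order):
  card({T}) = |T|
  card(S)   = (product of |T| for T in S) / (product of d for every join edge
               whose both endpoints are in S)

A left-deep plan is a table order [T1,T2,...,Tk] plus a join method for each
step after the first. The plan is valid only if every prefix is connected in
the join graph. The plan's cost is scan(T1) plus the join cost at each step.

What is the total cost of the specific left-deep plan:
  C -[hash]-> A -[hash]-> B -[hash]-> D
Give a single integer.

step 1: scan C: cost=300, card=300
step 2: join A via hash
    card(P join A) = 300*80/(20) = 1200
    cost = 300 + 2*80*7 + 300 = 1720
step 3: join B via hash
    card(P join B) = 1200*200/(15) = 16000
    cost = 1720 + 2*200*8 + 1200 = 6120
step 4: join D via hash
    card(P join D) = 16000*80/(5) = 256000
    cost = 6120 + 2*80*7 + 16000 = 23240

23240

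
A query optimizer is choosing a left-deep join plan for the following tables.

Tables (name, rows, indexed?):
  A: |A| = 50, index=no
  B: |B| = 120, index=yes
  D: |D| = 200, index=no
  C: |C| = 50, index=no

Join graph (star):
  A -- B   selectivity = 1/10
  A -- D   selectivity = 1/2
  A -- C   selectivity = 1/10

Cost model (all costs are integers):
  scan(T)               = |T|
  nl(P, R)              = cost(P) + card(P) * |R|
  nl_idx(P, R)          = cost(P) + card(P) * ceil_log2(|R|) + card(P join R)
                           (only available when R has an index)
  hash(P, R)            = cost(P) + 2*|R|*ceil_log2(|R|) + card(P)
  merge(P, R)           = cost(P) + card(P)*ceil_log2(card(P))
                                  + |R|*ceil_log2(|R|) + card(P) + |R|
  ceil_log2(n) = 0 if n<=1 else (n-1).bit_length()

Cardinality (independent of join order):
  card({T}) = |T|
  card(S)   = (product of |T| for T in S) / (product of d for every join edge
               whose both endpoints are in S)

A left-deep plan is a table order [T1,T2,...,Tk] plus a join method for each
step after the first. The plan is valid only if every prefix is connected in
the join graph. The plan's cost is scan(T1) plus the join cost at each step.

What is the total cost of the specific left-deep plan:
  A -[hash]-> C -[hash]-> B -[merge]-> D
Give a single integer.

43430

step 1: scan A: cost=50, card=50
step 2: join C via hash
    card(P join C) = 50*50/(10) = 250
    cost = 50 + 2*50*6 + 50 = 700
step 3: join B via hash
    card(P join B) = 250*120/(10) = 3000
    cost = 700 + 2*120*7 + 250 = 2630
step 4: join D via merge
    card(P join D) = 3000*200/(2) = 300000
    cost = 2630 + 3000*12 + 200*8 + 3000 + 200 = 43430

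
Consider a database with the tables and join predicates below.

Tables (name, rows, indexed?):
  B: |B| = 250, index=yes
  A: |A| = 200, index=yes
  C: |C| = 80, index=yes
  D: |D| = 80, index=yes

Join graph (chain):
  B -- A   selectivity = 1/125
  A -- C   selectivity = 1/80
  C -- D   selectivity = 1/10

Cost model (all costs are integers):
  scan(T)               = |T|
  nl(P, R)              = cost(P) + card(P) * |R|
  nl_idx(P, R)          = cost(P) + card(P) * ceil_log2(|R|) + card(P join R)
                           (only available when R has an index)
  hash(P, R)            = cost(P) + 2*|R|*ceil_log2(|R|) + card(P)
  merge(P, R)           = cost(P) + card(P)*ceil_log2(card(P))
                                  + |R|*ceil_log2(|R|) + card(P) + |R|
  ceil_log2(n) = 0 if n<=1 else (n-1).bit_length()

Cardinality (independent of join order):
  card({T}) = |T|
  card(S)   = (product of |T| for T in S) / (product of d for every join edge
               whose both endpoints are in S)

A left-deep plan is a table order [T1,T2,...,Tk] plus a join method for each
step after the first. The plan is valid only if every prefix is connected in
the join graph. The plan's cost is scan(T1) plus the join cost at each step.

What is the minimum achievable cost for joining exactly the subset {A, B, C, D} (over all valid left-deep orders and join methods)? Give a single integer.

Selinger DP over subsets of {A,B,C,D}:
  {B}: scan cost=250, card=250
  {A}: scan cost=200, card=200
  {C}: scan cost=80, card=80
  {D}: scan cost=80, card=80
  {AB}: card=400; try (B,nl_idx)→2200, (A,nl_idx)→2650, (A,hash)→3700, (B,merge)→4250, (A,merge)→4300, (B,hash)→4400 …(+2); best=2200 via (B,nl_idx)
  {AC}: card=200; try (A,nl_idx)→920, (C,hash)→1520, (C,nl_idx)→1800, (A,merge)→2520, (C,merge)→2640, (A,hash)→3360 …(+2); best=920 via (A,nl_idx)
  {CD}: card=640; try (D,hash)→1280, (D,nl_idx)→1280, (C,hash)→1280, (C,nl_idx)→1280, (D,merge)→1360, (C,merge)→1360 …(+2); best=1280 via (D,hash)
  {ABC}: card=400; try (B,nl_idx)→2920, (C,hash)→3720, (B,merge)→4970, (B,hash)→5120, (C,nl_idx)→5400, (C,merge)→6840 …(+2); best=2920 via (B,nl_idx)
  {ACD}: card=1600; try (D,hash)→2240, (D,merge)→3360, (D,nl_idx)→3920, (A,hash)→5120, (A,nl_idx)→8000, (A,merge)→10120 …(+2); best=2240 via (D,hash)
  {ABCD}: card=3200; try (D,hash)→4440, (D,merge)→7560, (B,hash)→7840, (D,nl_idx)→8920, (B,nl_idx)→18240, (B,merge)→23690 …(+2); best=4440 via (D,hash)

4440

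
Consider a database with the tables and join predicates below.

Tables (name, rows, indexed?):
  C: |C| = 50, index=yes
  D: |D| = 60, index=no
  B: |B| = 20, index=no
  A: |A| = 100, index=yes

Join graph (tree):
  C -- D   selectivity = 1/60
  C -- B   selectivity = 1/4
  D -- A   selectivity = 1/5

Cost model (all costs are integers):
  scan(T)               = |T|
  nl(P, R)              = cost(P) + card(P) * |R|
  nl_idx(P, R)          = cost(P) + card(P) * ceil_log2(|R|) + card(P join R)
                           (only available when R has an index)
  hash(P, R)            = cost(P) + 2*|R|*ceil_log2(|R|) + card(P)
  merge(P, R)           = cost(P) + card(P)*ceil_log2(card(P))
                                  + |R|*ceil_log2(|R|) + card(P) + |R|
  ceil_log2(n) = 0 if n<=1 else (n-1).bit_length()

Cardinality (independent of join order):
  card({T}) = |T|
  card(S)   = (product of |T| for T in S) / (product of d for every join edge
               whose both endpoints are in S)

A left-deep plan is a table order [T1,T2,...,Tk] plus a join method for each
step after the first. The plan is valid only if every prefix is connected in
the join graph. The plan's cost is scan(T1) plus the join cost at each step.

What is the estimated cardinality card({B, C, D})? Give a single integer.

250

Tables in S: B(20), C(50), D(60)
Edges inside S: C-D(d=60), C-B(d=4)
numerator = 20 * 50 * 60 = 60000
denominator = 60 * 4 = 240
card(S) = 60000 / 240 = 250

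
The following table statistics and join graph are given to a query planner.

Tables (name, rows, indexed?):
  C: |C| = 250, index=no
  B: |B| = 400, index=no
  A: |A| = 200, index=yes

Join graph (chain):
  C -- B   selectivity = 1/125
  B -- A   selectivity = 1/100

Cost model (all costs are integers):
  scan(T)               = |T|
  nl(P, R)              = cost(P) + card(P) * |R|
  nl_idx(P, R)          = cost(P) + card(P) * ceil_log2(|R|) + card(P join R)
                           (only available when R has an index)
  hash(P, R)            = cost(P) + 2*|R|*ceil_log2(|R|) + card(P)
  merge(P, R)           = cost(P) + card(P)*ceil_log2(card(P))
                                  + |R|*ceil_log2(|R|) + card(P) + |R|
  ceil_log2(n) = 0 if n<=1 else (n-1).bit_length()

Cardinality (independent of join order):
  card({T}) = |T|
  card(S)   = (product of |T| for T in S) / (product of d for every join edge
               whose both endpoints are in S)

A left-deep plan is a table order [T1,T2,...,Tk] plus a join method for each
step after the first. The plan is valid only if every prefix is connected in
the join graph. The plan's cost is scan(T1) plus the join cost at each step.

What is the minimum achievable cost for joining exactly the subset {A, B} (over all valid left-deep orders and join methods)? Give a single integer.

4000

Selinger DP over subsets of {A,B}:
  {B}: scan cost=400, card=400
  {A}: scan cost=200, card=200
  {AB}: card=800; try (A,hash)→4000, (A,nl_idx)→4400, (B,merge)→6000, (A,merge)→6200, (B,hash)→7600, (B,nl)→80200 …(+1); best=4000 via (A,hash)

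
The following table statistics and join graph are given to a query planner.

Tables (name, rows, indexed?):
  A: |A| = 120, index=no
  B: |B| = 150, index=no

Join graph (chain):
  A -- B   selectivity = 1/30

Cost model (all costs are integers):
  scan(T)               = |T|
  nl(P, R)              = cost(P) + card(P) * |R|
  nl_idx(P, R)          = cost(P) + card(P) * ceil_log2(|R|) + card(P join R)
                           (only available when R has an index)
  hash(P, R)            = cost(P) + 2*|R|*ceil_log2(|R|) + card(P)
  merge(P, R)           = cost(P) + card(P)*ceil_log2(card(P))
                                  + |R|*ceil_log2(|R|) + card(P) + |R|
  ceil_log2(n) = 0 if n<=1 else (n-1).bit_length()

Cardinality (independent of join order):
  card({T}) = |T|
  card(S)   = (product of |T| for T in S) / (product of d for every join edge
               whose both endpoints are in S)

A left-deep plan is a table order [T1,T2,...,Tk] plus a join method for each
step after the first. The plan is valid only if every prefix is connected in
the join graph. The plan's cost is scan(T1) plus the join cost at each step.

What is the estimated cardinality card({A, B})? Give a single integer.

Tables in S: A(120), B(150)
Edges inside S: A-B(d=30)
numerator = 120 * 150 = 18000
denominator = 30 = 30
card(S) = 18000 / 30 = 600

600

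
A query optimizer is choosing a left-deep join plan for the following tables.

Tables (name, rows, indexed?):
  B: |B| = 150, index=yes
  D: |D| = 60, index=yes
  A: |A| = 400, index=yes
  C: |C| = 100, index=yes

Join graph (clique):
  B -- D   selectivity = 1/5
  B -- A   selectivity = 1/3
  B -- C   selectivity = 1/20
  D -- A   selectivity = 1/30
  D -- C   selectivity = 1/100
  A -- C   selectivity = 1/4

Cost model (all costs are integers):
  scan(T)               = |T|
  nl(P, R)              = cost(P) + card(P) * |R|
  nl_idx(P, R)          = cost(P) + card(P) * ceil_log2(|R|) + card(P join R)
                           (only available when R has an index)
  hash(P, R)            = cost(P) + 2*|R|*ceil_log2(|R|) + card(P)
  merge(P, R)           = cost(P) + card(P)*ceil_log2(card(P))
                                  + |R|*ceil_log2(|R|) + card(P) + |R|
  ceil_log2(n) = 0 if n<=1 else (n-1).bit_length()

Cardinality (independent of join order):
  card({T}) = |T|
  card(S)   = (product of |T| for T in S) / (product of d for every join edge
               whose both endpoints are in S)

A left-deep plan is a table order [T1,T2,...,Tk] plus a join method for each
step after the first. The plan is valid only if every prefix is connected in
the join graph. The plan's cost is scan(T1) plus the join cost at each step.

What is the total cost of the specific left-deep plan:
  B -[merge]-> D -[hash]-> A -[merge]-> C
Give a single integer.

step 1: scan B: cost=150, card=150
step 2: join D via merge
    card(P join D) = 150*60/(5) = 1800
    cost = 150 + 150*8 + 60*6 + 150 + 60 = 1920
step 3: join A via hash
    card(P join A) = 1800*400/(3*30) = 8000
    cost = 1920 + 2*400*9 + 1800 = 10920
step 4: join C via merge
    card(P join C) = 8000*100/(20*100*4) = 100
    cost = 10920 + 8000*13 + 100*7 + 8000 + 100 = 123720

123720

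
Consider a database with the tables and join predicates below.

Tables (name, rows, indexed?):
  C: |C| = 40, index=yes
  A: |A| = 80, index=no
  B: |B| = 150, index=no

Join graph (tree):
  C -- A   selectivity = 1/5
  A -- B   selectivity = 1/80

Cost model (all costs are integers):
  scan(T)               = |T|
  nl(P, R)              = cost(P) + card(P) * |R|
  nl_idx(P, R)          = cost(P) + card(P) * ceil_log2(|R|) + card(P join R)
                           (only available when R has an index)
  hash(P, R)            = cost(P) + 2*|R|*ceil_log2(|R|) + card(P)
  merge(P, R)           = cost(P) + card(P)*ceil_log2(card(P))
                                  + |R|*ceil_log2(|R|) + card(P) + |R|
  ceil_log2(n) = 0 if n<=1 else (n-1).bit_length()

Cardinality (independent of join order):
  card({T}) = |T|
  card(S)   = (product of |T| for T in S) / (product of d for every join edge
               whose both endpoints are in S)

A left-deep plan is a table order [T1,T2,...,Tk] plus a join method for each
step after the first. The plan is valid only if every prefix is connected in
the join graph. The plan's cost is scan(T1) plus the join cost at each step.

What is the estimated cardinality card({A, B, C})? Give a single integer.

1200

Tables in S: A(80), B(150), C(40)
Edges inside S: C-A(d=5), A-B(d=80)
numerator = 80 * 150 * 40 = 480000
denominator = 5 * 80 = 400
card(S) = 480000 / 400 = 1200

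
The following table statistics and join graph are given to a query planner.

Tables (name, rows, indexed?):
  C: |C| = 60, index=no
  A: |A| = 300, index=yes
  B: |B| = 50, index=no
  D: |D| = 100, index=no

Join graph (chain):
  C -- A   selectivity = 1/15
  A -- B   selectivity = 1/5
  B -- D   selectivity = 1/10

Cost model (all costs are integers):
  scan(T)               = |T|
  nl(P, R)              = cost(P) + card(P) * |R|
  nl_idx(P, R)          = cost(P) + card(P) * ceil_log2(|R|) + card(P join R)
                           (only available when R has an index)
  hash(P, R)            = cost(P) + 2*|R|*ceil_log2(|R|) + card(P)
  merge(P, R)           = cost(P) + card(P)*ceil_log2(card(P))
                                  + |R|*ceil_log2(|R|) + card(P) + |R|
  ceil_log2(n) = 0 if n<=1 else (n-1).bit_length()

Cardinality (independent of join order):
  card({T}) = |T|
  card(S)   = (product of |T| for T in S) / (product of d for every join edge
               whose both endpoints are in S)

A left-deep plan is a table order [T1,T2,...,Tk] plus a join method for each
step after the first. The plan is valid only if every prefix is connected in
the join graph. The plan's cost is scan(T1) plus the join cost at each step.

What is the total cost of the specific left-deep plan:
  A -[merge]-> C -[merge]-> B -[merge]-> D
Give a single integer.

step 1: scan A: cost=300, card=300
step 2: join C via merge
    card(P join C) = 300*60/(15) = 1200
    cost = 300 + 300*9 + 60*6 + 300 + 60 = 3720
step 3: join B via merge
    card(P join B) = 1200*50/(5) = 12000
    cost = 3720 + 1200*11 + 50*6 + 1200 + 50 = 18470
step 4: join D via merge
    card(P join D) = 12000*100/(10) = 120000
    cost = 18470 + 12000*14 + 100*7 + 12000 + 100 = 199270

199270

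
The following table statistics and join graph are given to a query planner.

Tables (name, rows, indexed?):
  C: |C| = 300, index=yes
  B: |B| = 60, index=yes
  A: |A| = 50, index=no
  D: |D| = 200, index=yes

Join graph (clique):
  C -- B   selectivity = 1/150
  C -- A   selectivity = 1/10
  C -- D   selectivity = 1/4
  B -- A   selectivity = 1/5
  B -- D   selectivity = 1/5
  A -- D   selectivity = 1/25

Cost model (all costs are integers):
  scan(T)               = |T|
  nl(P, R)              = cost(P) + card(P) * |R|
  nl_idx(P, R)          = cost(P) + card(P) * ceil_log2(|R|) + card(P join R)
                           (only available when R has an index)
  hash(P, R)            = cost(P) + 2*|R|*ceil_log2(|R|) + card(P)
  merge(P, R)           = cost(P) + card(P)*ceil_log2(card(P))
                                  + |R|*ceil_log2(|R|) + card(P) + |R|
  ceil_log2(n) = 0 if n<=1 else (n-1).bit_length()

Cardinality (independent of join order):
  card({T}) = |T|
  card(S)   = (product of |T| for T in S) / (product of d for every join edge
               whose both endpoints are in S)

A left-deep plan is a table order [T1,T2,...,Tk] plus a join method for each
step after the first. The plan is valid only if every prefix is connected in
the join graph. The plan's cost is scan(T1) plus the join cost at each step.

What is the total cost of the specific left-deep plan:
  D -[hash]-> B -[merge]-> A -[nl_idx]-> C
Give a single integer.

step 1: scan D: cost=200, card=200
step 2: join B via hash
    card(P join B) = 200*60/(5) = 2400
    cost = 200 + 2*60*6 + 200 = 1120
step 3: join A via merge
    card(P join A) = 2400*50/(5*25) = 960
    cost = 1120 + 2400*12 + 50*6 + 2400 + 50 = 32670
step 4: join C via nl_idx
    card(P join C) = 960*300/(150*10*4) = 48
    cost = 32670 + 960*9 + 48 = 41358

41358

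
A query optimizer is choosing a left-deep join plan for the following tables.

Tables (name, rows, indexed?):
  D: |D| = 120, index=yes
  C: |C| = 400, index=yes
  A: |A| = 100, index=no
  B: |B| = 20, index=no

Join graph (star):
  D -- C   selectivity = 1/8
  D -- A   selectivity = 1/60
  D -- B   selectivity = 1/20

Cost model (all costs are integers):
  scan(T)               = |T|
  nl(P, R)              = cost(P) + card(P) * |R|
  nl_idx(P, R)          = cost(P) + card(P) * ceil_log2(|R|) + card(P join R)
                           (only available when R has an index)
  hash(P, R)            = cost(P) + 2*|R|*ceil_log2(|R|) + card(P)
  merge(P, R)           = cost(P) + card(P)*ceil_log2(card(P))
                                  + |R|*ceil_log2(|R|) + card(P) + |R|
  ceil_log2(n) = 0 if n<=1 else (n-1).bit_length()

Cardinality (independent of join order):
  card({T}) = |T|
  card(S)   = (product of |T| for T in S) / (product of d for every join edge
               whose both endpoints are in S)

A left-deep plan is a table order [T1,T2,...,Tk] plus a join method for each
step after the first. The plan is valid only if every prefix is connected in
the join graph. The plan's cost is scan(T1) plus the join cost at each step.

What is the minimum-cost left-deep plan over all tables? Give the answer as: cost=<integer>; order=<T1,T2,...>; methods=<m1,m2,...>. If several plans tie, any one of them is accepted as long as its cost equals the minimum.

Selinger DP (subsets sized 1..n):
  {D}: scan cost=120, card=120
  {C}: scan cost=400, card=400
  {A}: scan cost=100, card=100
  {B}: scan cost=20, card=20
  {CD}: card=6000; try (D,hash)→2480, (C,merge)→5080, (D,merge)→5360, (C,nl_idx)→7200, (C,hash)→7440, (D,nl_idx)→9200 …(+2); best=2480 via (D,hash)
  {AD}: card=200; try (D,nl_idx)→1000, (A,hash)→1640, (D,merge)→1860, (D,hash)→1880, (A,merge)→1880, (D,nl)→12100 …(+1); best=1000 via (D,nl_idx)
  {BD}: card=120; try (D,nl_idx)→280, (B,hash)→440, (D,merge)→1100, (B,merge)→1200, (D,hash)→1720, (D,nl)→2420 …(+1); best=280 via (D,nl_idx)
  {ACD}: card=10000; try (C,merge)→6800, (C,hash)→8400, (A,hash)→9880, (C,nl_idx)→12800, (C,nl)→81000, (A,merge)→87280 …(+1); best=6800 via (C,merge)
  {BCD}: card=6000; try (C,merge)→5240, (C,nl_idx)→7360, (C,hash)→7600, (B,hash)→8680, (C,nl)→48280, (B,merge)→86600 …(+1); best=5240 via (C,merge)
  {ABD}: card=200; try (B,hash)→1400, (A,hash)→1800, (A,merge)→2040, (B,merge)→2920, (B,nl)→5000, (A,nl)→12280; best=1400 via (B,hash)
  {ABCD}: card=10000; try (C,merge)→7200, (C,hash)→8800, (A,hash)→12640, (C,nl_idx)→13200, (B,hash)→17000, (C,nl)→81400 …(+4); best=7200 via (C,merge)

cost=7200; order=A,D,B,C; methods=nl_idx,hash,merge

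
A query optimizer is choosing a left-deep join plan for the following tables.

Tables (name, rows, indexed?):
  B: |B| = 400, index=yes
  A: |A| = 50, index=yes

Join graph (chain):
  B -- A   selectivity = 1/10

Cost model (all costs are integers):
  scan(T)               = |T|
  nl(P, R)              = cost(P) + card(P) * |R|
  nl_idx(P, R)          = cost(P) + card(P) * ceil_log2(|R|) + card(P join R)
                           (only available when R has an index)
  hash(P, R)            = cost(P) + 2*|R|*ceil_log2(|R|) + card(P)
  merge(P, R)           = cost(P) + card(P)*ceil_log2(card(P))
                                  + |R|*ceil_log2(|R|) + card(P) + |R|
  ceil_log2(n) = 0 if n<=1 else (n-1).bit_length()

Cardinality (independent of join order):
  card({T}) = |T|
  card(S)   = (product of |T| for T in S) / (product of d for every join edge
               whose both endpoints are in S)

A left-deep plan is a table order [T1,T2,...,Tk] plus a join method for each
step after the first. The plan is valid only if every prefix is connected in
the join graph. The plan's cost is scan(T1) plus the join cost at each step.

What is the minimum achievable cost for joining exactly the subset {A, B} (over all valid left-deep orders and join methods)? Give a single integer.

Selinger DP over subsets of {A,B}:
  {B}: scan cost=400, card=400
  {A}: scan cost=50, card=50
  {AB}: card=2000; try (A,hash)→1400, (B,nl_idx)→2500, (B,merge)→4400, (A,merge)→4750, (A,nl_idx)→4800, (B,hash)→7300 …(+2); best=1400 via (A,hash)

1400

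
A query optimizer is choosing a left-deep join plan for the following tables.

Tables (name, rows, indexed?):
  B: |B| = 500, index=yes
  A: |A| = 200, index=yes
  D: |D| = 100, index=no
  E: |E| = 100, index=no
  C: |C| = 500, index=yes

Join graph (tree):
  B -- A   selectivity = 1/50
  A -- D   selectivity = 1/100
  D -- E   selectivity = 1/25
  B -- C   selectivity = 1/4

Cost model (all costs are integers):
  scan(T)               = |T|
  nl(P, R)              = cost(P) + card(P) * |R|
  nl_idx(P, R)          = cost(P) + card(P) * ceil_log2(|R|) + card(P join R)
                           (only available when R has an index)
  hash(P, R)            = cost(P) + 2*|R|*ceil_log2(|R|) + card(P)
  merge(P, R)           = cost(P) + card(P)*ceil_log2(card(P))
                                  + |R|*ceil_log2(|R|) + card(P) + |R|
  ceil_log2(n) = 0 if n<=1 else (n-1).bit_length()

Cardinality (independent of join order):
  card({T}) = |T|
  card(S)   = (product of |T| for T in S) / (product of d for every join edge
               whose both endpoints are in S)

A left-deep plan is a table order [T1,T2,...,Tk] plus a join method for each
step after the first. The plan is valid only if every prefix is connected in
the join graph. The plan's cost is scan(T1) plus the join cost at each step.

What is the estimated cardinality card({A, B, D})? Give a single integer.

2000

Tables in S: A(200), B(500), D(100)
Edges inside S: B-A(d=50), A-D(d=100)
numerator = 200 * 500 * 100 = 10000000
denominator = 50 * 100 = 5000
card(S) = 10000000 / 5000 = 2000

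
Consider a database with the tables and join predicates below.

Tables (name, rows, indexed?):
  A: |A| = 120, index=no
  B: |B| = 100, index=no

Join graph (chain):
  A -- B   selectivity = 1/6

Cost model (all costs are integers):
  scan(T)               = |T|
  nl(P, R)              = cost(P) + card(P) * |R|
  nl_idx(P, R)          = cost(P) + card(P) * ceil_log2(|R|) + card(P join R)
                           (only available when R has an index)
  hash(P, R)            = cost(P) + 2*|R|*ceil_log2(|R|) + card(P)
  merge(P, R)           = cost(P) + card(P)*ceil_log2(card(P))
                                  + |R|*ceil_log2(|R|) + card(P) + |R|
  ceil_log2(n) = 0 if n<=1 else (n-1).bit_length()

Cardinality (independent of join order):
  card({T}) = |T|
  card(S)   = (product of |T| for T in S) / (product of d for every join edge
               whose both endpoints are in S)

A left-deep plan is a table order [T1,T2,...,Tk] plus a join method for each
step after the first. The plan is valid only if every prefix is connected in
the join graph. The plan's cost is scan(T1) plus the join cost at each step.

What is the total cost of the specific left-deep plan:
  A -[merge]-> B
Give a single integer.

1880

step 1: scan A: cost=120, card=120
step 2: join B via merge
    card(P join B) = 120*100/(6) = 2000
    cost = 120 + 120*7 + 100*7 + 120 + 100 = 1880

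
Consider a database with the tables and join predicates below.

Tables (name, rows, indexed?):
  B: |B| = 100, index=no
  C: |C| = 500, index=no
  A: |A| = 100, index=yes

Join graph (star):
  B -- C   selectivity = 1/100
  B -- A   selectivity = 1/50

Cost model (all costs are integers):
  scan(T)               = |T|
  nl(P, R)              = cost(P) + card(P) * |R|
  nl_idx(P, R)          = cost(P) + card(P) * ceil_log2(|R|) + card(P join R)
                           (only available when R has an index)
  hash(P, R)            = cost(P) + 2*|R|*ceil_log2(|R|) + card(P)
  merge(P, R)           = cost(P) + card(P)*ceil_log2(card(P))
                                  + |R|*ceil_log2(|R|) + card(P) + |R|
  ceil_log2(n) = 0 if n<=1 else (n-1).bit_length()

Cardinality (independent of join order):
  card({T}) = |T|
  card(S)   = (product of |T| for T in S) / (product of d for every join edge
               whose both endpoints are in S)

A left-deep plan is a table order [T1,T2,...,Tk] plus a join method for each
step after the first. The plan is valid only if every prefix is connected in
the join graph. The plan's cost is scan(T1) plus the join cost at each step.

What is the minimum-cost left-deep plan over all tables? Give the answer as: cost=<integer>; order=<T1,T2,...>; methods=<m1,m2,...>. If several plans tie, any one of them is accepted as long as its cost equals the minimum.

cost=4300; order=C,B,A; methods=hash,hash

Selinger DP (subsets sized 1..n):
  {B}: scan cost=100, card=100
  {C}: scan cost=500, card=500
  {A}: scan cost=100, card=100
  {BC}: card=500; try (B,hash)→2400, (C,merge)→5900, (B,merge)→6300, (C,hash)→9200, (C,nl)→50100, (B,nl)→50500; best=2400 via (B,hash)
  {AB}: card=200; try (A,nl_idx)→1000, (B,hash)→1600, (A,hash)→1600, (B,merge)→1700, (A,merge)→1700, (B,nl)→10100 …(+1); best=1000 via (A,nl_idx)
  {ABC}: card=1000; try (A,hash)→4300, (A,nl_idx)→6900, (C,merge)→7800, (A,merge)→8200, (C,hash)→10200, (A,nl)→52400 …(+1); best=4300 via (A,hash)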